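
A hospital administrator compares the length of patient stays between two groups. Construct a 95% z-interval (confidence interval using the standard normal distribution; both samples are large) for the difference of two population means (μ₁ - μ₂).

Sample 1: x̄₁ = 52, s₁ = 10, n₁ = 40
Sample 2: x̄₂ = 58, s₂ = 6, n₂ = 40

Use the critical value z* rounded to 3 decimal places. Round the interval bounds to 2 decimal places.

Both samples are large (n₁ = 40 ≥ 30, n₂ = 40 ≥ 30), so a z-interval for the difference of means applies.

Point estimate: x̄₁ - x̄₂ = 52 - 58 = -6

Standard error: SE = √(s₁²/n₁ + s₂²/n₂)
= √(10²/40 + 6²/40)
= √(2.500000 + 0.900000)
= 1.843909

For 95% confidence, z* = 1.96 (from standard normal table)
Margin of error: E = z* × SE = 1.96 × 1.843909 = 3.6141

Z-interval: (x̄₁ - x̄₂) ± E = -6 ± 3.6141 = (-9.6141, -2.3859)

Rounded to 2 decimal places:

(-9.61, -2.39)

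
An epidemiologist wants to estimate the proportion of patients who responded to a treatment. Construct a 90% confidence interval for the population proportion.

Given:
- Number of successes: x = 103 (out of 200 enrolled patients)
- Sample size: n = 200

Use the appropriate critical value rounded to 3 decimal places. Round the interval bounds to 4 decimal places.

Sample proportion: p̂ = 103/200 = 0.515000

Check conditions for normal approximation:
  np̂ = 103 ≥ 10 ✓
  n(1-p̂) = 97 ≥ 10 ✓

The sample is large enough, so use a z-interval (normal approximation) for the proportion.

For 90% confidence, z* = 1.645 (from standard normal table)

Standard error: SE = √(p̂(1-p̂)/n) = √(0.515000×0.485000/200) = 0.03533943

Margin of error: E = z* × SE = 1.645 × 0.03533943 = 0.058133

Z-interval: p̂ ± E = 0.515000 ± 0.058133 = (0.456867, 0.573133)

Rounded to 4 decimal places:

(0.4569, 0.5731)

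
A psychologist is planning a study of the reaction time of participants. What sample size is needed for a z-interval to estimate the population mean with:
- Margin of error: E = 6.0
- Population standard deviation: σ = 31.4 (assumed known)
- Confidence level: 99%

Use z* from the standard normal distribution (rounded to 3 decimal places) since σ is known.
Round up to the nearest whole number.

Using z* since population σ is known (z-interval formula).

For 99% confidence, z* = 2.576 (from standard normal table)

Sample size formula for z-interval: n = (z*σ/E)²

n = (2.576 × 31.4 / 6.0)²
  = (13.481067)²
  = 181.7392

Round up to the nearest whole number: n = 182

182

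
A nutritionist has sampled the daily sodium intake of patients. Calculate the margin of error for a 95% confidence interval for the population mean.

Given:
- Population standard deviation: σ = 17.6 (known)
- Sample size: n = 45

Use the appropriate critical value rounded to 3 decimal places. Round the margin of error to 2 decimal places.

The population standard deviation σ is known, so use the z-interval margin of error formula.

For 95% confidence, z* = 1.96 (from standard normal table)

Margin of error formula for z-interval: E = z* × σ/√n

E = 1.96 × 17.6/√45
  = 1.96 × 2.623653
  = 5.1424

Rounded to 2 decimal places:

5.14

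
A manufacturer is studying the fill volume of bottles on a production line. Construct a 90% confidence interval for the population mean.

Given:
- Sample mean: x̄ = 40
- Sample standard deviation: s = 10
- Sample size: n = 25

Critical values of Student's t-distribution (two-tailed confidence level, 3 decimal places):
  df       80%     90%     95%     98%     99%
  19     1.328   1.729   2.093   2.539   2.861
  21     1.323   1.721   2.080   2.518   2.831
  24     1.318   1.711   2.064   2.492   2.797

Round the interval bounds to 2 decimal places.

The population standard deviation σ is unknown (only the sample standard deviation s is given), so use a t-interval with df = n - 1 = 25 - 1 = 24.

For 90% confidence with df = 24, t* = 1.711 (from t-table)

Standard error: SE = s/√n = 10/√25 = 2.000000

Margin of error: E = t* × SE = 1.711 × 2.000000 = 3.4220

T-interval: x̄ ± E = 40 ± 3.4220 = (36.5780, 43.4220)

Rounded to 2 decimal places:

(36.58, 43.42)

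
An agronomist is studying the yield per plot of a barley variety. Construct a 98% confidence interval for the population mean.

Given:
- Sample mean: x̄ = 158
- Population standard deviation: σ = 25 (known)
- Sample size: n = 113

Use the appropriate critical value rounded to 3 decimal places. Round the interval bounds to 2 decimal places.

The population standard deviation σ is known, so use a z-interval (standard normal critical value).

For 98% confidence, z* = 2.326 (from standard normal table)

Standard error: SE = σ/√n = 25/√113 = 2.351802

Margin of error: E = z* × SE = 2.326 × 2.351802 = 5.4703

Z-interval: x̄ ± E = 158 ± 5.4703 = (152.5297, 163.4703)

Rounded to 2 decimal places:

(152.53, 163.47)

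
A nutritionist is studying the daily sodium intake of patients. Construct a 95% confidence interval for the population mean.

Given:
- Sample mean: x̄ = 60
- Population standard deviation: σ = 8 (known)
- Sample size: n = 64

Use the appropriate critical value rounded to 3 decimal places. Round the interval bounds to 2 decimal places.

The population standard deviation σ is known, so use a z-interval (standard normal critical value).

For 95% confidence, z* = 1.96 (from standard normal table)

Standard error: SE = σ/√n = 8/√64 = 1.000000

Margin of error: E = z* × SE = 1.96 × 1.000000 = 1.9600

Z-interval: x̄ ± E = 60 ± 1.9600 = (58.0400, 61.9600)

Rounded to 2 decimal places:

(58.04, 61.96)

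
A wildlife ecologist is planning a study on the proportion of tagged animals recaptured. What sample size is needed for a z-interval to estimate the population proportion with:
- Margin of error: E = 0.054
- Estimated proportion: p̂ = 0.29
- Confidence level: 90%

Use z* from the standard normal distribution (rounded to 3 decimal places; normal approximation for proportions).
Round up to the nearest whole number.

Using z* for proportion z-interval (normal approximation).

For 90% confidence, z* = 1.645 (from standard normal table)

Sample size formula for proportion z-interval: n = z*²p̂(1-p̂)/E²

n = 1.645² × 0.29 × 0.71 / 0.054²
  = 2.706025 × 0.2059 / 0.002916
  = 191.0736

Round up to the nearest whole number: n = 192

192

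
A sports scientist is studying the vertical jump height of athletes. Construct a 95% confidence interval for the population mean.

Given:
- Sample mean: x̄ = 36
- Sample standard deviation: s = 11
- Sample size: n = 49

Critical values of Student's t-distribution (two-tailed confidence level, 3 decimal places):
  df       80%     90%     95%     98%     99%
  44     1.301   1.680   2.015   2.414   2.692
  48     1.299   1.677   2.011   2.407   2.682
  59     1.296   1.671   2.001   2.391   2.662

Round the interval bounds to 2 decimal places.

The population standard deviation σ is unknown (only the sample standard deviation s is given), so use a t-interval with df = n - 1 = 49 - 1 = 48.

For 95% confidence with df = 48, t* = 2.011 (from t-table)

Standard error: SE = s/√n = 11/√49 = 1.571429

Margin of error: E = t* × SE = 2.011 × 1.571429 = 3.1601

T-interval: x̄ ± E = 36 ± 3.1601 = (32.8399, 39.1601)

Rounded to 2 decimal places:

(32.84, 39.16)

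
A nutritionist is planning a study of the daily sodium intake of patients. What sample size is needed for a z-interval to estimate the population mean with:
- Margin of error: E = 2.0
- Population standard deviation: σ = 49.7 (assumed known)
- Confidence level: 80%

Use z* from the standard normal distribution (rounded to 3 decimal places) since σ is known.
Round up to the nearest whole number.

Using z* since population σ is known (z-interval formula).

For 80% confidence, z* = 1.282 (from standard normal table)

Sample size formula for z-interval: n = (z*σ/E)²

n = (1.282 × 49.7 / 2.0)²
  = (31.857700)²
  = 1014.9130

Round up to the nearest whole number: n = 1015

1015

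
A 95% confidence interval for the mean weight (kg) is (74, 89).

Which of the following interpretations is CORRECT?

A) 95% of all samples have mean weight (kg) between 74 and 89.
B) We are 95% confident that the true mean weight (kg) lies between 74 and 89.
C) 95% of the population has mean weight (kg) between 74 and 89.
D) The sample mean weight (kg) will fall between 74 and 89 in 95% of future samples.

A confidence interval represents our confidence in the procedure, not a probability statement about the parameter.

Key concept: If we repeated this sampling process many times and computed a 95% CI each time, about 95% of those intervals would contain the true population parameter.

For this specific interval (74, 89):
- Midpoint (point estimate): 81.5
- Margin of error: 7.5

The correct interpretation is the one stating confidence that the true parameter lies in the interval — option B.

B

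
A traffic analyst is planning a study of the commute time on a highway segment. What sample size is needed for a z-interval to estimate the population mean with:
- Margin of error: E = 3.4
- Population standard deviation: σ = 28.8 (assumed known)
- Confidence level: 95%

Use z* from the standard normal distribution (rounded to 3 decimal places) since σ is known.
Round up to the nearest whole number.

Using z* since population σ is known (z-interval formula).

For 95% confidence, z* = 1.96 (from standard normal table)

Sample size formula for z-interval: n = (z*σ/E)²

n = (1.96 × 28.8 / 3.4)²
  = (16.602353)²
  = 275.6381

Round up to the nearest whole number: n = 276

276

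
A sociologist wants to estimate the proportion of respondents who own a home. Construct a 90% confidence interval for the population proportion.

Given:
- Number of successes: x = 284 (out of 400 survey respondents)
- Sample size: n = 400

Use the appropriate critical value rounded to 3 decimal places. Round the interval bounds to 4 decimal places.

Sample proportion: p̂ = 284/400 = 0.710000

Check conditions for normal approximation:
  np̂ = 284 ≥ 10 ✓
  n(1-p̂) = 116 ≥ 10 ✓

The sample is large enough, so use a z-interval (normal approximation) for the proportion.

For 90% confidence, z* = 1.645 (from standard normal table)

Standard error: SE = √(p̂(1-p̂)/n) = √(0.710000×0.290000/400) = 0.02268810

Margin of error: E = z* × SE = 1.645 × 0.02268810 = 0.037322

Z-interval: p̂ ± E = 0.710000 ± 0.037322 = (0.672678, 0.747322)

Rounded to 4 decimal places:

(0.6727, 0.7473)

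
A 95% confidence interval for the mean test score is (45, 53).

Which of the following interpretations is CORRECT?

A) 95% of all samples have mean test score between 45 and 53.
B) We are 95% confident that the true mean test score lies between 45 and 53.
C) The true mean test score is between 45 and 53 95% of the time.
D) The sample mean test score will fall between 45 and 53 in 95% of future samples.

A confidence interval represents our confidence in the procedure, not a probability statement about the parameter.

Key concept: If we repeated this sampling process many times and computed a 95% CI each time, about 95% of those intervals would contain the true population parameter.

For this specific interval (45, 53):
- Midpoint (point estimate): 49
- Margin of error: 4

The correct interpretation is the one stating confidence that the true parameter lies in the interval — option B.

B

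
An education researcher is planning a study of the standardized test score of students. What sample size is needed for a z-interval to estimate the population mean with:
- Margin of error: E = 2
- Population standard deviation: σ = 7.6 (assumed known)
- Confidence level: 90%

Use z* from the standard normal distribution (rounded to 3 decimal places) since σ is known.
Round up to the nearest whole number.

Using z* since population σ is known (z-interval formula).

For 90% confidence, z* = 1.645 (from standard normal table)

Sample size formula for z-interval: n = (z*σ/E)²

n = (1.645 × 7.6 / 2)²
  = (6.251000)²
  = 39.0750

Round up to the nearest whole number: n = 40

40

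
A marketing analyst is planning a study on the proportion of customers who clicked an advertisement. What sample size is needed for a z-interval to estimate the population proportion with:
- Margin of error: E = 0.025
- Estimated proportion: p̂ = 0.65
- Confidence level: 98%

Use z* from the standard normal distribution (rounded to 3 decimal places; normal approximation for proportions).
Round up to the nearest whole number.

Using z* for proportion z-interval (normal approximation).

For 98% confidence, z* = 2.326 (from standard normal table)

Sample size formula for proportion z-interval: n = z*²p̂(1-p̂)/E²

n = 2.326² × 0.65 × 0.35 / 0.025²
  = 5.410276 × 0.2275 / 0.000625
  = 1969.3405

Round up to the nearest whole number: n = 1970

1970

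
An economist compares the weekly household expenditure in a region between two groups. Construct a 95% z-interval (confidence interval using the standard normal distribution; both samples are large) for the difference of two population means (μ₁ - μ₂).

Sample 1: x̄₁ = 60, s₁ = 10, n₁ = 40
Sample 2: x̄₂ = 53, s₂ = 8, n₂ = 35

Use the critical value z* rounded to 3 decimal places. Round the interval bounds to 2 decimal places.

Both samples are large (n₁ = 40 ≥ 30, n₂ = 35 ≥ 30), so a z-interval for the difference of means applies.

Point estimate: x̄₁ - x̄₂ = 60 - 53 = 7

Standard error: SE = √(s₁²/n₁ + s₂²/n₂)
= √(10²/40 + 8²/35)
= √(2.500000 + 1.828571)
= 2.080522

For 95% confidence, z* = 1.96 (from standard normal table)
Margin of error: E = z* × SE = 1.96 × 2.080522 = 4.0778

Z-interval: (x̄₁ - x̄₂) ± E = 7 ± 4.0778 = (2.9222, 11.0778)

Rounded to 2 decimal places:

(2.92, 11.08)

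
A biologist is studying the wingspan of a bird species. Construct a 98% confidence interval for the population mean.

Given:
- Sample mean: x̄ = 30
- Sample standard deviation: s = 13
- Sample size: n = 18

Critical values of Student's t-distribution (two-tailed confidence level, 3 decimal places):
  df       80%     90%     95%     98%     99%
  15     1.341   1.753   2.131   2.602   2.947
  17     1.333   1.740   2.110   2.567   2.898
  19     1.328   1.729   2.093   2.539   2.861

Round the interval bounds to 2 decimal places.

The population standard deviation σ is unknown (only the sample standard deviation s is given), so use a t-interval with df = n - 1 = 18 - 1 = 17.

For 98% confidence with df = 17, t* = 2.567 (from t-table)

Standard error: SE = s/√n = 13/√18 = 3.064129

Margin of error: E = t* × SE = 2.567 × 3.064129 = 7.8656

T-interval: x̄ ± E = 30 ± 7.8656 = (22.1344, 37.8656)

Rounded to 2 decimal places:

(22.13, 37.87)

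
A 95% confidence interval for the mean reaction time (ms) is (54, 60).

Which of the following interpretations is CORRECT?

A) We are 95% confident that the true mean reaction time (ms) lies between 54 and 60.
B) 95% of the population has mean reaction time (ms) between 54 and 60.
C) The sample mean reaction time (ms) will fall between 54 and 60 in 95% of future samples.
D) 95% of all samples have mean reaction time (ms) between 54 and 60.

A confidence interval represents our confidence in the procedure, not a probability statement about the parameter.

Key concept: If we repeated this sampling process many times and computed a 95% CI each time, about 95% of those intervals would contain the true population parameter.

For this specific interval (54, 60):
- Midpoint (point estimate): 57
- Margin of error: 3

The correct interpretation is the one stating confidence that the true parameter lies in the interval — option A.

A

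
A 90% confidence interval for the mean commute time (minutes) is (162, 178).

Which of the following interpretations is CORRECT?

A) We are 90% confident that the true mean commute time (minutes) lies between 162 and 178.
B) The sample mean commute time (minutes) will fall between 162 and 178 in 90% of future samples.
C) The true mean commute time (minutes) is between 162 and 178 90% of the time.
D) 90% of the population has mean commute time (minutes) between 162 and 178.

A confidence interval represents our confidence in the procedure, not a probability statement about the parameter.

Key concept: If we repeated this sampling process many times and computed a 90% CI each time, about 90% of those intervals would contain the true population parameter.

For this specific interval (162, 178):
- Midpoint (point estimate): 170
- Margin of error: 8

The correct interpretation is the one stating confidence that the true parameter lies in the interval — option A.

A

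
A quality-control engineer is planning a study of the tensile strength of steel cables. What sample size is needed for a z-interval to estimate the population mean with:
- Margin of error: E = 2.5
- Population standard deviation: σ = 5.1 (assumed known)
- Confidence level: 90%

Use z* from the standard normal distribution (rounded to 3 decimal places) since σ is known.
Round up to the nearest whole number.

Using z* since population σ is known (z-interval formula).

For 90% confidence, z* = 1.645 (from standard normal table)

Sample size formula for z-interval: n = (z*σ/E)²

n = (1.645 × 5.1 / 2.5)²
  = (3.355800)²
  = 11.2614

Round up to the nearest whole number: n = 12

12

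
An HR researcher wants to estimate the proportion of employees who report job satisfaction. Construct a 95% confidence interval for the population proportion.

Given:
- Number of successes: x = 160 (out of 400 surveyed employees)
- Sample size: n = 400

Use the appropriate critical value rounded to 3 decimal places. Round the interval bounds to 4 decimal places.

Sample proportion: p̂ = 160/400 = 0.400000

Check conditions for normal approximation:
  np̂ = 160 ≥ 10 ✓
  n(1-p̂) = 240 ≥ 10 ✓

The sample is large enough, so use a z-interval (normal approximation) for the proportion.

For 95% confidence, z* = 1.96 (from standard normal table)

Standard error: SE = √(p̂(1-p̂)/n) = √(0.400000×0.600000/400) = 0.02449490

Margin of error: E = z* × SE = 1.96 × 0.02449490 = 0.048010

Z-interval: p̂ ± E = 0.400000 ± 0.048010 = (0.351990, 0.448010)

Rounded to 4 decimal places:

(0.3520, 0.4480)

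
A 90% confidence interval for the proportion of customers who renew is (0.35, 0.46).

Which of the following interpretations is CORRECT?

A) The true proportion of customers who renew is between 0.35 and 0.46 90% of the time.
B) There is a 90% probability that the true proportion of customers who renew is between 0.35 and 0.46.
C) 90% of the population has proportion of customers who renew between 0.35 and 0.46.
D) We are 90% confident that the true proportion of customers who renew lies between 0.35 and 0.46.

A confidence interval represents our confidence in the procedure, not a probability statement about the parameter.

Key concept: If we repeated this sampling process many times and computed a 90% CI each time, about 90% of those intervals would contain the true population parameter.

For this specific interval (0.35, 0.46):
- Midpoint (point estimate): 0.405
- Margin of error: 0.055

The correct interpretation is the one stating confidence that the true parameter lies in the interval — option D.

D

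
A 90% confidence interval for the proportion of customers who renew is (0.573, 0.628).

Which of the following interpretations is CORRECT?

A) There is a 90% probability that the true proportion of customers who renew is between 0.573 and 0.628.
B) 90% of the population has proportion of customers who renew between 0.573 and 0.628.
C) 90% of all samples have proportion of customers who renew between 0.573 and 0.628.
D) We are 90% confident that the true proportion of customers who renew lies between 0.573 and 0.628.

A confidence interval represents our confidence in the procedure, not a probability statement about the parameter.

Key concept: If we repeated this sampling process many times and computed a 90% CI each time, about 90% of those intervals would contain the true population parameter.

For this specific interval (0.573, 0.628):
- Midpoint (point estimate): 0.6005
- Margin of error: 0.0275

The correct interpretation is the one stating confidence that the true parameter lies in the interval — option D.

D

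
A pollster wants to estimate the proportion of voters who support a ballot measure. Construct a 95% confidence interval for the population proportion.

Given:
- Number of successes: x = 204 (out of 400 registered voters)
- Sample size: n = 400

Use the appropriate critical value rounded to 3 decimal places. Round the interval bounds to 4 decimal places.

Sample proportion: p̂ = 204/400 = 0.510000

Check conditions for normal approximation:
  np̂ = 204 ≥ 10 ✓
  n(1-p̂) = 196 ≥ 10 ✓

The sample is large enough, so use a z-interval (normal approximation) for the proportion.

For 95% confidence, z* = 1.96 (from standard normal table)

Standard error: SE = √(p̂(1-p̂)/n) = √(0.510000×0.490000/400) = 0.02499500

Margin of error: E = z* × SE = 1.96 × 0.02499500 = 0.048990

Z-interval: p̂ ± E = 0.510000 ± 0.048990 = (0.461010, 0.558990)

Rounded to 4 decimal places:

(0.4610, 0.5590)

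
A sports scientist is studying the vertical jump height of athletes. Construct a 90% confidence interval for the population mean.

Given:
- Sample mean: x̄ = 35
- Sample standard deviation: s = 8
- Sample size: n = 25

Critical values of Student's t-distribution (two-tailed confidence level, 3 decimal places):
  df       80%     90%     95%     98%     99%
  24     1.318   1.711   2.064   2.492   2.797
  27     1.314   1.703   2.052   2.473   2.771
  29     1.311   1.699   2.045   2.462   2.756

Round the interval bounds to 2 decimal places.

The population standard deviation σ is unknown (only the sample standard deviation s is given), so use a t-interval with df = n - 1 = 25 - 1 = 24.

For 90% confidence with df = 24, t* = 1.711 (from t-table)

Standard error: SE = s/√n = 8/√25 = 1.600000

Margin of error: E = t* × SE = 1.711 × 1.600000 = 2.7376

T-interval: x̄ ± E = 35 ± 2.7376 = (32.2624, 37.7376)

Rounded to 2 decimal places:

(32.26, 37.74)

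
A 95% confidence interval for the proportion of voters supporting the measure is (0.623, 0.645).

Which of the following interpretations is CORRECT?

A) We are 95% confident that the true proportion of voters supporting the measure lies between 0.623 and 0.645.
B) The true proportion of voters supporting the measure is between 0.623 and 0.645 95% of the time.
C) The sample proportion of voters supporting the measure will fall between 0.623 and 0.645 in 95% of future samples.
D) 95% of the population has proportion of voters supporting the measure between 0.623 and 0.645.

A confidence interval represents our confidence in the procedure, not a probability statement about the parameter.

Key concept: If we repeated this sampling process many times and computed a 95% CI each time, about 95% of those intervals would contain the true population parameter.

For this specific interval (0.623, 0.645):
- Midpoint (point estimate): 0.634
- Margin of error: 0.011

The correct interpretation is the one stating confidence that the true parameter lies in the interval — option A.

A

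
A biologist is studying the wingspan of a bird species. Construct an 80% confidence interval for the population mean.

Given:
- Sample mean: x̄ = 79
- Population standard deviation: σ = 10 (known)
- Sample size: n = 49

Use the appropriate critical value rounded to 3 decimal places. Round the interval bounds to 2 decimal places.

The population standard deviation σ is known, so use a z-interval (standard normal critical value).

For 80% confidence, z* = 1.282 (from standard normal table)

Standard error: SE = σ/√n = 10/√49 = 1.428571

Margin of error: E = z* × SE = 1.282 × 1.428571 = 1.8314

Z-interval: x̄ ± E = 79 ± 1.8314 = (77.1686, 80.8314)

Rounded to 2 decimal places:

(77.17, 80.83)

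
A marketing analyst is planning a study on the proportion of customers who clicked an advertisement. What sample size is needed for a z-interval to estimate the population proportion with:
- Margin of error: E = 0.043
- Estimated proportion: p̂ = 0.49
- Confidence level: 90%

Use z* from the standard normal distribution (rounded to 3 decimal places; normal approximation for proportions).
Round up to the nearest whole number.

Using z* for proportion z-interval (normal approximation).

For 90% confidence, z* = 1.645 (from standard normal table)

Sample size formula for proportion z-interval: n = z*²p̂(1-p̂)/E²

n = 1.645² × 0.49 × 0.51 / 0.043²
  = 2.706025 × 0.2499 / 0.001849
  = 365.7305

Round up to the nearest whole number: n = 366

366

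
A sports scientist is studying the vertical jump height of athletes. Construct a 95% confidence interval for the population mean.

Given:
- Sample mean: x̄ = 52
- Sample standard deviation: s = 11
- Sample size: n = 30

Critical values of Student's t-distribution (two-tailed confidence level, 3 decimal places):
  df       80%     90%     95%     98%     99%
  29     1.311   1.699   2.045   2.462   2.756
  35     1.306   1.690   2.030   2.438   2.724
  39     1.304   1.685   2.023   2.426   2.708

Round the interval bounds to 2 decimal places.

The population standard deviation σ is unknown (only the sample standard deviation s is given), so use a t-interval with df = n - 1 = 30 - 1 = 29.

For 95% confidence with df = 29, t* = 2.045 (from t-table)

Standard error: SE = s/√n = 11/√30 = 2.008316

Margin of error: E = t* × SE = 2.045 × 2.008316 = 4.1070

T-interval: x̄ ± E = 52 ± 4.1070 = (47.8930, 56.1070)

Rounded to 2 decimal places:

(47.89, 56.11)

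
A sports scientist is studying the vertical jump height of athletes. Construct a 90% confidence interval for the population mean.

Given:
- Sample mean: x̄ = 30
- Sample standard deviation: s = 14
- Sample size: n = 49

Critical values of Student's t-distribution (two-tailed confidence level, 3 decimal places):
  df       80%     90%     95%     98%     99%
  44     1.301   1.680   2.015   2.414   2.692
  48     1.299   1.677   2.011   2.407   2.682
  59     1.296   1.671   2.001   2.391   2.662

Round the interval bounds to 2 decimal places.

The population standard deviation σ is unknown (only the sample standard deviation s is given), so use a t-interval with df = n - 1 = 49 - 1 = 48.

For 90% confidence with df = 48, t* = 1.677 (from t-table)

Standard error: SE = s/√n = 14/√49 = 2.000000

Margin of error: E = t* × SE = 1.677 × 2.000000 = 3.3540

T-interval: x̄ ± E = 30 ± 3.3540 = (26.6460, 33.3540)

Rounded to 2 decimal places:

(26.65, 33.35)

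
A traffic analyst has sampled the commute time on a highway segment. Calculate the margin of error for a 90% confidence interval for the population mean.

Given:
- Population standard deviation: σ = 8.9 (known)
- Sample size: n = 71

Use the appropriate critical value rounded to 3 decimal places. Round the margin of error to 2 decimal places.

The population standard deviation σ is known, so use the z-interval margin of error formula.

For 90% confidence, z* = 1.645 (from standard normal table)

Margin of error formula for z-interval: E = z* × σ/√n

E = 1.645 × 8.9/√71
  = 1.645 × 1.056236
  = 1.7375

Rounded to 2 decimal places:

1.74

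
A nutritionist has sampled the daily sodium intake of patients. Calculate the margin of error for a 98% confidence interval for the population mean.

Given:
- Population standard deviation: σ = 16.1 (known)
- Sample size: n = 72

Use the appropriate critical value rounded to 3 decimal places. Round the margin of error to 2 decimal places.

The population standard deviation σ is known, so use the z-interval margin of error formula.

For 98% confidence, z* = 2.326 (from standard normal table)

Margin of error formula for z-interval: E = z* × σ/√n

E = 2.326 × 16.1/√72
  = 2.326 × 1.897403
  = 4.4134

Rounded to 2 decimal places:

4.41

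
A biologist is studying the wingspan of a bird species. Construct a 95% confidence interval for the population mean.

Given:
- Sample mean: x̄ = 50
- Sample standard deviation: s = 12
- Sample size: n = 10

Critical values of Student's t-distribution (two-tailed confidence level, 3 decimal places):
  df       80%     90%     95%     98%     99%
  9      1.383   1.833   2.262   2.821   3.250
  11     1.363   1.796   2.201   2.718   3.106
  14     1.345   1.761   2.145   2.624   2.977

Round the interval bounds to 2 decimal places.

The population standard deviation σ is unknown (only the sample standard deviation s is given), so use a t-interval with df = n - 1 = 10 - 1 = 9.

For 95% confidence with df = 9, t* = 2.262 (from t-table)

Standard error: SE = s/√n = 12/√10 = 3.794733

Margin of error: E = t* × SE = 2.262 × 3.794733 = 8.5837

T-interval: x̄ ± E = 50 ± 8.5837 = (41.4163, 58.5837)

Rounded to 2 decimal places:

(41.42, 58.58)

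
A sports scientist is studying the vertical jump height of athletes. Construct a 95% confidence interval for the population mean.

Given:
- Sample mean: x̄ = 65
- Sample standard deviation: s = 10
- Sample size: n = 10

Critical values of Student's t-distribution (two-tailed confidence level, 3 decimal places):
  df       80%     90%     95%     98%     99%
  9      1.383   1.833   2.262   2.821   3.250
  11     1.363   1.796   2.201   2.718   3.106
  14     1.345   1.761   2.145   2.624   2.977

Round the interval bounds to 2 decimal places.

The population standard deviation σ is unknown (only the sample standard deviation s is given), so use a t-interval with df = n - 1 = 10 - 1 = 9.

For 95% confidence with df = 9, t* = 2.262 (from t-table)

Standard error: SE = s/√n = 10/√10 = 3.162278

Margin of error: E = t* × SE = 2.262 × 3.162278 = 7.1531

T-interval: x̄ ± E = 65 ± 7.1531 = (57.8469, 72.1531)

Rounded to 2 decimal places:

(57.85, 72.15)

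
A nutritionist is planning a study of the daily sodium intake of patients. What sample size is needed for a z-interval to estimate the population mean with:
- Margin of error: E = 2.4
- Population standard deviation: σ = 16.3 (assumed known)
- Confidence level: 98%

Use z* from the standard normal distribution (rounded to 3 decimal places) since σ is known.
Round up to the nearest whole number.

Using z* since population σ is known (z-interval formula).

For 98% confidence, z* = 2.326 (from standard normal table)

Sample size formula for z-interval: n = (z*σ/E)²

n = (2.326 × 16.3 / 2.4)²
  = (15.797417)²
  = 249.5584

Round up to the nearest whole number: n = 250

250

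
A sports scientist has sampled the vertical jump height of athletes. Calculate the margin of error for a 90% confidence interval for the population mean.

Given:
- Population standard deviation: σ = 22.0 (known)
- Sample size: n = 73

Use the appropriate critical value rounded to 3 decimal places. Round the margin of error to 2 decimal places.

The population standard deviation σ is known, so use the z-interval margin of error formula.

For 90% confidence, z* = 1.645 (from standard normal table)

Margin of error formula for z-interval: E = z* × σ/√n

E = 1.645 × 22.0/√73
  = 1.645 × 2.574905
  = 4.2357

Rounded to 2 decimal places:

4.24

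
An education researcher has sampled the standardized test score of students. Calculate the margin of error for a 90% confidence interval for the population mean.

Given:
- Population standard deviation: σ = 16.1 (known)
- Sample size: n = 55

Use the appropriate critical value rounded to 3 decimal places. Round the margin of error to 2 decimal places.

The population standard deviation σ is known, so use the z-interval margin of error formula.

For 90% confidence, z* = 1.645 (from standard normal table)

Margin of error formula for z-interval: E = z* × σ/√n

E = 1.645 × 16.1/√55
  = 1.645 × 2.170924
  = 3.5712

Rounded to 2 decimal places:

3.57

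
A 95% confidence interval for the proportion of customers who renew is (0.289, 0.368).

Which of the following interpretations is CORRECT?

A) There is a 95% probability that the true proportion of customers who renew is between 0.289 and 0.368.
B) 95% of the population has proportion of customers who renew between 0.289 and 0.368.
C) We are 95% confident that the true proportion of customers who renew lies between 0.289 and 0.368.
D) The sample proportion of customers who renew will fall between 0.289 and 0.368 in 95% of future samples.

A confidence interval represents our confidence in the procedure, not a probability statement about the parameter.

Key concept: If we repeated this sampling process many times and computed a 95% CI each time, about 95% of those intervals would contain the true population parameter.

For this specific interval (0.289, 0.368):
- Midpoint (point estimate): 0.3285
- Margin of error: 0.0395

The correct interpretation is the one stating confidence that the true parameter lies in the interval — option C.

C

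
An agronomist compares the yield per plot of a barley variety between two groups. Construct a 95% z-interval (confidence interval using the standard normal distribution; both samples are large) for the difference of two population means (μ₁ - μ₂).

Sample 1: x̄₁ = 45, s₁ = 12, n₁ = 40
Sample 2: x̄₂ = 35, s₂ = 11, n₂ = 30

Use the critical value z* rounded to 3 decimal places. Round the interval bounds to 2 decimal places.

Both samples are large (n₁ = 40 ≥ 30, n₂ = 30 ≥ 30), so a z-interval for the difference of means applies.

Point estimate: x̄₁ - x̄₂ = 45 - 35 = 10

Standard error: SE = √(s₁²/n₁ + s₂²/n₂)
= √(12²/40 + 11²/30)
= √(3.600000 + 4.033333)
= 2.762849

For 95% confidence, z* = 1.96 (from standard normal table)
Margin of error: E = z* × SE = 1.96 × 2.762849 = 5.4152

Z-interval: (x̄₁ - x̄₂) ± E = 10 ± 5.4152 = (4.5848, 15.4152)

Rounded to 2 decimal places:

(4.58, 15.42)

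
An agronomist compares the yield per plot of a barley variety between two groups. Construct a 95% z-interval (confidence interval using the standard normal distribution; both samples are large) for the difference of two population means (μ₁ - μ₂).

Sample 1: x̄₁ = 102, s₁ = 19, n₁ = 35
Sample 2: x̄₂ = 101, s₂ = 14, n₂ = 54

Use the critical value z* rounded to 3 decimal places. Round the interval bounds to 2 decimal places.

Both samples are large (n₁ = 35 ≥ 30, n₂ = 54 ≥ 30), so a z-interval for the difference of means applies.

Point estimate: x̄₁ - x̄₂ = 102 - 101 = 1

Standard error: SE = √(s₁²/n₁ + s₂²/n₂)
= √(19²/35 + 14²/54)
= √(10.314286 + 3.629630)
= 3.734155

For 95% confidence, z* = 1.96 (from standard normal table)
Margin of error: E = z* × SE = 1.96 × 3.734155 = 7.3189

Z-interval: (x̄₁ - x̄₂) ± E = 1 ± 7.3189 = (-6.3189, 8.3189)

Rounded to 2 decimal places:

(-6.32, 8.32)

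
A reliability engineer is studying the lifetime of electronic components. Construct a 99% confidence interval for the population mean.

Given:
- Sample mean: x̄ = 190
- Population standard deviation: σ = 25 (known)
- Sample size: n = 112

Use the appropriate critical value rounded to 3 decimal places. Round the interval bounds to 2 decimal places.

The population standard deviation σ is known, so use a z-interval (standard normal critical value).

For 99% confidence, z* = 2.576 (from standard normal table)

Standard error: SE = σ/√n = 25/√112 = 2.362278

Margin of error: E = z* × SE = 2.576 × 2.362278 = 6.0852

Z-interval: x̄ ± E = 190 ± 6.0852 = (183.9148, 196.0852)

Rounded to 2 decimal places:

(183.91, 196.09)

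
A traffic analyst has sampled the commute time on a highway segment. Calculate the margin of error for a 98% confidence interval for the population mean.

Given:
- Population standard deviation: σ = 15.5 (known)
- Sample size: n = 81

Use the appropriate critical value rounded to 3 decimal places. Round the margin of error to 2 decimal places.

The population standard deviation σ is known, so use the z-interval margin of error formula.

For 98% confidence, z* = 2.326 (from standard normal table)

Margin of error formula for z-interval: E = z* × σ/√n

E = 2.326 × 15.5/√81
  = 2.326 × 1.722222
  = 4.0059

Rounded to 2 decimal places:

4.01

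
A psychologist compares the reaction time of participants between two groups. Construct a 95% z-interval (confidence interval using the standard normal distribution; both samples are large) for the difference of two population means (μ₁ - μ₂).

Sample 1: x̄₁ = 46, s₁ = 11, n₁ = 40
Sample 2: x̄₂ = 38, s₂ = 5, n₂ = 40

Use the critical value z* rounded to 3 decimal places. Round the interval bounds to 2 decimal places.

Both samples are large (n₁ = 40 ≥ 30, n₂ = 40 ≥ 30), so a z-interval for the difference of means applies.

Point estimate: x̄₁ - x̄₂ = 46 - 38 = 8

Standard error: SE = √(s₁²/n₁ + s₂²/n₂)
= √(11²/40 + 5²/40)
= √(3.025000 + 0.625000)
= 1.910497

For 95% confidence, z* = 1.96 (from standard normal table)
Margin of error: E = z* × SE = 1.96 × 1.910497 = 3.7446

Z-interval: (x̄₁ - x̄₂) ± E = 8 ± 3.7446 = (4.2554, 11.7446)

Rounded to 2 decimal places:

(4.26, 11.74)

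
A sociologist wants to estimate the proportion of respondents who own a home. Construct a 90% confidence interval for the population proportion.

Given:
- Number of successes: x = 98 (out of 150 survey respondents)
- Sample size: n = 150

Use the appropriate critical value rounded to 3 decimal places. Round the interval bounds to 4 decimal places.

Sample proportion: p̂ = 98/150 = 0.653333

Check conditions for normal approximation:
  np̂ = 98 ≥ 10 ✓
  n(1-p̂) = 52 ≥ 10 ✓

The sample is large enough, so use a z-interval (normal approximation) for the proportion.

For 90% confidence, z* = 1.645 (from standard normal table)

Standard error: SE = √(p̂(1-p̂)/n) = √(0.653333×0.346667/150) = 0.03885777

Margin of error: E = z* × SE = 1.645 × 0.03885777 = 0.063921

Z-interval: p̂ ± E = 0.653333 ± 0.063921 = (0.589412, 0.717254)

Rounded to 4 decimal places:

(0.5894, 0.7173)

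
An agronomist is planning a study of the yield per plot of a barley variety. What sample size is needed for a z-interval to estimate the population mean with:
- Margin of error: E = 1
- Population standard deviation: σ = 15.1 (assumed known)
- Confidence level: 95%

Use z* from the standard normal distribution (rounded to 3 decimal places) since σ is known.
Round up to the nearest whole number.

Using z* since population σ is known (z-interval formula).

For 95% confidence, z* = 1.96 (from standard normal table)

Sample size formula for z-interval: n = (z*σ/E)²

n = (1.96 × 15.1 / 1)²
  = (29.596000)²
  = 875.9232

Round up to the nearest whole number: n = 876

876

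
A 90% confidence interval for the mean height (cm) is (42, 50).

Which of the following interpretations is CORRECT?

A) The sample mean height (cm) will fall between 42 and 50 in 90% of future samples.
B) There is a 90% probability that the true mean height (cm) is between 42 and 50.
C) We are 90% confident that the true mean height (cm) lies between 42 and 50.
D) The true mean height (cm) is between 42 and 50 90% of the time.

A confidence interval represents our confidence in the procedure, not a probability statement about the parameter.

Key concept: If we repeated this sampling process many times and computed a 90% CI each time, about 90% of those intervals would contain the true population parameter.

For this specific interval (42, 50):
- Midpoint (point estimate): 46
- Margin of error: 4

The correct interpretation is the one stating confidence that the true parameter lies in the interval — option C.

C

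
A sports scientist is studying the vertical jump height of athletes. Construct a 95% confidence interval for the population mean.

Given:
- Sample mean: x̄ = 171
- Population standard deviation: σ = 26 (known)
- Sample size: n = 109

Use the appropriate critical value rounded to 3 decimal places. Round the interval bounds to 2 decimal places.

The population standard deviation σ is known, so use a z-interval (standard normal critical value).

For 95% confidence, z* = 1.96 (from standard normal table)

Standard error: SE = σ/√n = 26/√109 = 2.490348

Margin of error: E = z* × SE = 1.96 × 2.490348 = 4.8811

Z-interval: x̄ ± E = 171 ± 4.8811 = (166.1189, 175.8811)

Rounded to 2 decimal places:

(166.12, 175.88)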